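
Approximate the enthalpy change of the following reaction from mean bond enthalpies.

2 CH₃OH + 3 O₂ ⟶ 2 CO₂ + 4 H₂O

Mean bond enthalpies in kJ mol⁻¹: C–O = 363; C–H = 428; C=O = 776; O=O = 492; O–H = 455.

Bonds broken (reactants):
  C–H: 6 × 428 = 2568
  C–O: 2 × 363 = 726
  O–H: 2 × 455 = 910
  O=O: 3 × 492 = 1476
  Σ(broken) = 5680 kJ
Bonds formed (products):
  C=O: 4 × 776 = 3104
  O–H: 8 × 455 = 3640
  Σ(formed) = 6744 kJ
ΔH = Σ(broken) − Σ(formed) = 5680 − 6744 = −1064 kJ

ΔH ≈ −1064 kJ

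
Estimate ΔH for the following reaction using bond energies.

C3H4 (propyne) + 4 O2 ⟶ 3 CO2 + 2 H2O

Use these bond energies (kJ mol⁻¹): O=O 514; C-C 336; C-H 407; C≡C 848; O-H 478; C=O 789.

ΔH ≈ −1778 kJ

Bonds broken (reactants):
  C≡C: 1 × 848 = 848
  C-C: 1 × 336 = 336
  C-H: 4 × 407 = 1628
  O=O: 4 × 514 = 2056
  Σ(broken) = 4868 kJ
Bonds formed (products):
  C=O: 6 × 789 = 4734
  O-H: 4 × 478 = 1912
  Σ(formed) = 6646 kJ
ΔH = Σ(broken) − Σ(formed) = 4868 − 6646 = −1778 kJ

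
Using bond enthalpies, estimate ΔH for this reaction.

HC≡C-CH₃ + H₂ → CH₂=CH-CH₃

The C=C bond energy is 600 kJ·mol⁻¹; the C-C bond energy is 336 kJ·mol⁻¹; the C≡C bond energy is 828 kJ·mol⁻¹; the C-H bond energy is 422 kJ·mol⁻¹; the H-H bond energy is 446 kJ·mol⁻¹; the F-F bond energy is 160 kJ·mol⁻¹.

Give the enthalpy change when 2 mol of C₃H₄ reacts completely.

Bonds broken (reactants):
  C≡C: 1 × 828 = 828
  C-C: 1 × 336 = 336
  C-H: 4 × 422 = 1688
  H-H: 1 × 446 = 446
  Σ(broken) = 3298 kJ
Bonds formed (products):
  C-C: 1 × 336 = 336
  C-H: 6 × 422 = 2532
  C=C: 1 × 600 = 600
  Σ(formed) = 3468 kJ
ΔH = Σ(broken) − Σ(formed) = 3298 − 3468 = −170 kJ
For 2× the reaction as written: 2 × (−170) = −340 kJ

ΔH = −340 kJ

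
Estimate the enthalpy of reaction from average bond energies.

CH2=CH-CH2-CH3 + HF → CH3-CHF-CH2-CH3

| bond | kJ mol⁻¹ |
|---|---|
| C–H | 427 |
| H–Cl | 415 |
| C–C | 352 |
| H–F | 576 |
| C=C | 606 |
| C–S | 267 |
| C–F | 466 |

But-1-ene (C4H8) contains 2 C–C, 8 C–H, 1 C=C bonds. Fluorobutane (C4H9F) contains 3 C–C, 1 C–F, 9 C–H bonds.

Bonds broken (reactants):
  C–C: 2 × 352 = 704
  C–H: 8 × 427 = 3416
  C=C: 1 × 606 = 606
  H–F: 1 × 576 = 576
  Σ(broken) = 5302 kJ
Bonds formed (products):
  C–C: 3 × 352 = 1056
  C–F: 1 × 466 = 466
  C–H: 9 × 427 = 3843
  Σ(formed) = 5365 kJ
ΔH = Σ(broken) − Σ(formed) = 5302 − 5365 = −63 kJ

ΔH ≈ −63 kJ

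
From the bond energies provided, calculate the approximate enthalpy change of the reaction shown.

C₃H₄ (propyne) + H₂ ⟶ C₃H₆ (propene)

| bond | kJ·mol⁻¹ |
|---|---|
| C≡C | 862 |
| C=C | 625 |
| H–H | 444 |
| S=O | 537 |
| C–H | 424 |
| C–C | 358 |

Bonds broken (reactants):
  C≡C: 1 × 862 = 862
  C–C: 1 × 358 = 358
  C–H: 4 × 424 = 1696
  H–H: 1 × 444 = 444
  Σ(broken) = 3360 kJ
Bonds formed (products):
  C–C: 1 × 358 = 358
  C–H: 6 × 424 = 2544
  C=C: 1 × 625 = 625
  Σ(formed) = 3527 kJ
ΔH = Σ(broken) − Σ(formed) = 3360 − 3527 = −167 kJ

ΔH ≈ −167 kJ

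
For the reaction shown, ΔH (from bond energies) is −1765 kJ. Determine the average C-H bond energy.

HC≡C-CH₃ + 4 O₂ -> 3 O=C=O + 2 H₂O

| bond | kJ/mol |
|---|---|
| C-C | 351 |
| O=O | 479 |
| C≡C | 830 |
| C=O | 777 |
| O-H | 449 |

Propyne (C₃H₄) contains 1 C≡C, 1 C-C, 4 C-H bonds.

Let D be the C-H bond energy.
Σ(broken) = 1×830 + 1×351 + 4×D + 4×479 = 3097 + 4D
Σ(formed) = 6×777 + 4×449 = 6458
ΔH = Σ(broken) − Σ(formed) = (3097 + 4D) − (6458) = −3361 + 4D
Setting this equal to −1765 kJ gives 4D = 1596, so D = 399 kJ/mol.

D(C-H) ≈ 399 kJ/mol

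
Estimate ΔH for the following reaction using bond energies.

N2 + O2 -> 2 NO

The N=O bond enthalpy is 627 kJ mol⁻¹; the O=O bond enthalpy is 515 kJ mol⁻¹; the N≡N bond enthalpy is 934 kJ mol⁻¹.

ΔH ≈ +195 kJ

Bonds broken (reactants):
  N≡N: 1 × 934 = 934
  O=O: 1 × 515 = 515
  Σ(broken) = 1449 kJ
Bonds formed (products):
  N=O: 2 × 627 = 1254
  Σ(formed) = 1254 kJ
ΔH = Σ(broken) − Σ(formed) = 1449 − 1254 = +195 kJ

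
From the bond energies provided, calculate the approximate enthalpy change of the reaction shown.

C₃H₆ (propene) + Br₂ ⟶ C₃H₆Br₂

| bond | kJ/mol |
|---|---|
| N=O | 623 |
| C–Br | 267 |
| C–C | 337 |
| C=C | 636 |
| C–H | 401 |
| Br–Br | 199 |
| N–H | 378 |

Bonds broken (reactants):
  Br–Br: 1 × 199 = 199
  C–C: 1 × 337 = 337
  C–H: 6 × 401 = 2406
  C=C: 1 × 636 = 636
  Σ(broken) = 3578 kJ
Bonds formed (products):
  C–Br: 2 × 267 = 534
  C–C: 2 × 337 = 674
  C–H: 6 × 401 = 2406
  Σ(formed) = 3614 kJ
ΔH = Σ(broken) − Σ(formed) = 3578 − 3614 = −36 kJ

ΔH ≈ −36 kJ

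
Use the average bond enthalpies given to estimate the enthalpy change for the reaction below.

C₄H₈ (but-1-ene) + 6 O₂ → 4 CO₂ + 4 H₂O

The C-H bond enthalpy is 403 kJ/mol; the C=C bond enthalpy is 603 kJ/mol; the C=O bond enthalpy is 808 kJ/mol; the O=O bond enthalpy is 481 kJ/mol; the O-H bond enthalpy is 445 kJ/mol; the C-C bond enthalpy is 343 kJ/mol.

Bonds broken (reactants):
  C-C: 2 × 343 = 686
  C-H: 8 × 403 = 3224
  C=C: 1 × 603 = 603
  O=O: 6 × 481 = 2886
  Σ(broken) = 7399 kJ
Bonds formed (products):
  C=O: 8 × 808 = 6464
  O-H: 8 × 445 = 3560
  Σ(formed) = 10024 kJ
ΔH = Σ(broken) − Σ(formed) = 7399 − 10024 = −2625 kJ

ΔH ≈ −2625 kJ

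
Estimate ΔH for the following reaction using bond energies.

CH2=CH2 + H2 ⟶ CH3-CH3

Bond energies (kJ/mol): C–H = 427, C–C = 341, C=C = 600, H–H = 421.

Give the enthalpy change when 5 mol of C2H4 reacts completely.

Bonds broken (reactants):
  C–H: 4 × 427 = 1708
  C=C: 1 × 600 = 600
  H–H: 1 × 421 = 421
  Σ(broken) = 2729 kJ
Bonds formed (products):
  C–C: 1 × 341 = 341
  C–H: 6 × 427 = 2562
  Σ(formed) = 2903 kJ
ΔH = Σ(broken) − Σ(formed) = 2729 − 2903 = −174 kJ
For 5× the reaction as written: 5 × (−174) = −870 kJ

ΔH = −870 kJ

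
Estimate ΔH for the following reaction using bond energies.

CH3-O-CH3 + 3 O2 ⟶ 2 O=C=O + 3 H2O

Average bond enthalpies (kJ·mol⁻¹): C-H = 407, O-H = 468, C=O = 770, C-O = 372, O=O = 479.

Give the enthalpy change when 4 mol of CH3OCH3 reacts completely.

ΔH = −5060 kJ

Bonds broken (reactants):
  C-H: 6 × 407 = 2442
  C-O: 2 × 372 = 744
  O=O: 3 × 479 = 1437
  Σ(broken) = 4623 kJ
Bonds formed (products):
  C=O: 4 × 770 = 3080
  O-H: 6 × 468 = 2808
  Σ(formed) = 5888 kJ
ΔH = Σ(broken) − Σ(formed) = 4623 − 5888 = −1265 kJ
For 4× the reaction as written: 4 × (−1265) = −5060 kJ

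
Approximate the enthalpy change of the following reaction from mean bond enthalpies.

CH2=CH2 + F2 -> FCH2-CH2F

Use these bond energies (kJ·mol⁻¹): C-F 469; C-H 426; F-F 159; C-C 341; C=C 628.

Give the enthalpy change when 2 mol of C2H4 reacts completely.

ΔH = −984 kJ

Bonds broken (reactants):
  C-H: 4 × 426 = 1704
  C=C: 1 × 628 = 628
  F-F: 1 × 159 = 159
  Σ(broken) = 2491 kJ
Bonds formed (products):
  C-C: 1 × 341 = 341
  C-F: 2 × 469 = 938
  C-H: 4 × 426 = 1704
  Σ(formed) = 2983 kJ
ΔH = Σ(broken) − Σ(formed) = 2491 − 2983 = −492 kJ
For 2× the reaction as written: 2 × (−492) = −984 kJ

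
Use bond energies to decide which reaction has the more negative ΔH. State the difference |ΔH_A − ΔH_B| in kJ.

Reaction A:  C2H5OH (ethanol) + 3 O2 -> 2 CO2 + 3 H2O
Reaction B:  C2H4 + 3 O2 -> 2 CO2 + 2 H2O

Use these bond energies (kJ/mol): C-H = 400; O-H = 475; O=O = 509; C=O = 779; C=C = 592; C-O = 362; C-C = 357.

Reaction A:
  Bonds broken (reactants):
    C-C: 1 × 357 = 357
    C-H: 5 × 400 = 2000
    C-O: 1 × 362 = 362
    O-H: 1 × 475 = 475
    O=O: 3 × 509 = 1527
    Σ(broken) = 4721 kJ
  Bonds formed (products):
    C=O: 4 × 779 = 3116
    O-H: 6 × 475 = 2850
    Σ(formed) = 5966 kJ
  ΔH_A = 4721 − 5966 = −1245 kJ
Reaction B:
  Bonds broken (reactants):
    C-H: 4 × 400 = 1600
    C=C: 1 × 592 = 592
    O=O: 3 × 509 = 1527
    Σ(broken) = 3719 kJ
  Bonds formed (products):
    C=O: 4 × 779 = 3116
    O-H: 4 × 475 = 1900
    Σ(formed) = 5016 kJ
  ΔH_B = 3719 − 5016 = −1297 kJ
ΔH_A − ΔH_B = +52 kJ, so reaction B has the more negative ΔH; |ΔH_A − ΔH_B| = 52 kJ.

Reaction B, by 52 kJ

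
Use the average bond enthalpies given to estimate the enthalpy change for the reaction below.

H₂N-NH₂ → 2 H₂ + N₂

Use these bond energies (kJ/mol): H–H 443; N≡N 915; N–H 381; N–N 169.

ΔH ≈ −108 kJ

Bonds broken (reactants):
  N–H: 4 × 381 = 1524
  N–N: 1 × 169 = 169
  Σ(broken) = 1693 kJ
Bonds formed (products):
  H–H: 2 × 443 = 886
  N≡N: 1 × 915 = 915
  Σ(formed) = 1801 kJ
ΔH = Σ(broken) − Σ(formed) = 1693 − 1801 = −108 kJ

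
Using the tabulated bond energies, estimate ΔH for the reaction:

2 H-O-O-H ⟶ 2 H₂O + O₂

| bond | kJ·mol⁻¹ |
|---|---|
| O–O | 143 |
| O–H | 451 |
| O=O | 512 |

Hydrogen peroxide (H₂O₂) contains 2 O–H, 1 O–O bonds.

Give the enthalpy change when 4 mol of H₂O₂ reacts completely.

ΔH = −452 kJ

Bonds broken (reactants):
  O–H: 4 × 451 = 1804
  O–O: 2 × 143 = 286
  Σ(broken) = 2090 kJ
Bonds formed (products):
  O–H: 4 × 451 = 1804
  O=O: 1 × 512 = 512
  Σ(formed) = 2316 kJ
ΔH = Σ(broken) − Σ(formed) = 2090 − 2316 = −226 kJ
For 2× the reaction as written: 2 × (−226) = −452 kJ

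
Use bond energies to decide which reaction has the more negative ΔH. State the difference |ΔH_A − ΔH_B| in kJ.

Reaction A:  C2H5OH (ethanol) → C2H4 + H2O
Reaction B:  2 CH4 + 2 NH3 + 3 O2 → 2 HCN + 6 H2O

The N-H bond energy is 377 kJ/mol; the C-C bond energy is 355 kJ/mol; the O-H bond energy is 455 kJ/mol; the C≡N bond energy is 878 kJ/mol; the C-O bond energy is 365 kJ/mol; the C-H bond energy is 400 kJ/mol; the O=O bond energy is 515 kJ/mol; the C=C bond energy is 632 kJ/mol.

Reaction B, by 1042 kJ

Reaction A:
  Bonds broken (reactants):
    C-C: 1 × 355 = 355
    C-H: 5 × 400 = 2000
    C-O: 1 × 365 = 365
    O-H: 1 × 455 = 455
    Σ(broken) = 3175 kJ
  Bonds formed (products):
    C-H: 4 × 400 = 1600
    C=C: 1 × 632 = 632
    O-H: 2 × 455 = 910
    Σ(formed) = 3142 kJ
  ΔH_A = 3175 − 3142 = +33 kJ
Reaction B:
  Bonds broken (reactants):
    C-H: 8 × 400 = 3200
    N-H: 6 × 377 = 2262
    O=O: 3 × 515 = 1545
    Σ(broken) = 7007 kJ
  Bonds formed (products):
    C≡N: 2 × 878 = 1756
    C-H: 2 × 400 = 800
    O-H: 12 × 455 = 5460
    Σ(formed) = 8016 kJ
  ΔH_B = 7007 − 8016 = −1009 kJ
ΔH_A − ΔH_B = +1042 kJ, so reaction B has the more negative ΔH; |ΔH_A − ΔH_B| = 1042 kJ.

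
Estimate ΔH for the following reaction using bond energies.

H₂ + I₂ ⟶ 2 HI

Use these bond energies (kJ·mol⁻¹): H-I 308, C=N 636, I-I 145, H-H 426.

Bonds broken (reactants):
  H-H: 1 × 426 = 426
  I-I: 1 × 145 = 145
  Σ(broken) = 571 kJ
Bonds formed (products):
  H-I: 2 × 308 = 616
  Σ(formed) = 616 kJ
ΔH = Σ(broken) − Σ(formed) = 571 − 616 = −45 kJ

ΔH ≈ −45 kJ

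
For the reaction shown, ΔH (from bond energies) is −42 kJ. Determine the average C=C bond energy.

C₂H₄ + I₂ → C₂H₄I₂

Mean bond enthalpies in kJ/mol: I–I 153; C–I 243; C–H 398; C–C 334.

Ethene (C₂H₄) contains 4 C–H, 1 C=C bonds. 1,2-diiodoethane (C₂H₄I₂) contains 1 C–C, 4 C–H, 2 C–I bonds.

Let D be the C=C bond energy.
Σ(broken) = 4×398 + 1×D + 1×153 = 1745 + D
Σ(formed) = 1×334 + 4×398 + 2×243 = 2412
ΔH = Σ(broken) − Σ(formed) = (1745 + D) − (2412) = −667 + D
Setting this equal to −42 kJ gives D = 625 kJ/mol.

D(C=C) ≈ 625 kJ/mol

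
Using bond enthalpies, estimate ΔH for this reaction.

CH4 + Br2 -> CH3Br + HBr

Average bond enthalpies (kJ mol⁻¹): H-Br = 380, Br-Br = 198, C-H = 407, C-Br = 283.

ΔH ≈ −58 kJ

Bonds broken (reactants):
  Br-Br: 1 × 198 = 198
  C-H: 4 × 407 = 1628
  Σ(broken) = 1826 kJ
Bonds formed (products):
  C-Br: 1 × 283 = 283
  C-H: 3 × 407 = 1221
  H-Br: 1 × 380 = 380
  Σ(formed) = 1884 kJ
ΔH = Σ(broken) − Σ(formed) = 1826 − 1884 = −58 kJ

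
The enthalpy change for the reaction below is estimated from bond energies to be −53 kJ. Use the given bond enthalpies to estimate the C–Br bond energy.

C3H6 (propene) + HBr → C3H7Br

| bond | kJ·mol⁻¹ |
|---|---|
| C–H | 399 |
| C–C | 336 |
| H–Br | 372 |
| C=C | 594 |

D(C–Br) ≈ 284 kJ/mol

Let D be the C–Br bond energy.
Σ(broken) = 1×336 + 6×399 + 1×594 + 1×372 = 3696
Σ(formed) = 1×D + 2×336 + 7×399 = 3465 + D
ΔH = Σ(broken) − Σ(formed) = (3696) − (3465 + D) = +231 − D
Setting this equal to −53 kJ gives D = 284 kJ/mol.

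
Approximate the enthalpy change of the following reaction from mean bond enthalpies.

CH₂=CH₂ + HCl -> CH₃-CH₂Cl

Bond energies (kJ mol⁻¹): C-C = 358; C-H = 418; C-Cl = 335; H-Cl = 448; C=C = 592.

Bonds broken (reactants):
  C-H: 4 × 418 = 1672
  C=C: 1 × 592 = 592
  H-Cl: 1 × 448 = 448
  Σ(broken) = 2712 kJ
Bonds formed (products):
  C-C: 1 × 358 = 358
  C-Cl: 1 × 335 = 335
  C-H: 5 × 418 = 2090
  Σ(formed) = 2783 kJ
ΔH = Σ(broken) − Σ(formed) = 2712 − 2783 = −71 kJ

ΔH ≈ −71 kJ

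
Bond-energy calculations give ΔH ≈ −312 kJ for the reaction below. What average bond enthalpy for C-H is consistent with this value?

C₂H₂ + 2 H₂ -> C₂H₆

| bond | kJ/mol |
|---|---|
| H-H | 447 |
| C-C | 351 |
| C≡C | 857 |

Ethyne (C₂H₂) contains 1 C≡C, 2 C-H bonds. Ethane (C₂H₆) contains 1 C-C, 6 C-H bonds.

Let D be the C-H bond energy.
Σ(broken) = 1×857 + 2×D + 2×447 = 1751 + 2D
Σ(formed) = 1×351 + 6×D = 351 + 6D
ΔH = Σ(broken) − Σ(formed) = (1751 + 2D) − (351 + 6D) = +1400 − 4D
Setting this equal to −312 kJ gives 4D = 1712, so D = 428 kJ/mol.

D(C-H) ≈ 428 kJ/mol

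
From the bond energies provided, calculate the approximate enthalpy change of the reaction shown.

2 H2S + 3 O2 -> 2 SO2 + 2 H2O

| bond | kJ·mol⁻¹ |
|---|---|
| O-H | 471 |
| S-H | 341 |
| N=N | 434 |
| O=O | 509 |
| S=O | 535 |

ΔH ≈ −1133 kJ

Bonds broken (reactants):
  O=O: 3 × 509 = 1527
  S-H: 4 × 341 = 1364
  Σ(broken) = 2891 kJ
Bonds formed (products):
  O-H: 4 × 471 = 1884
  S=O: 4 × 535 = 2140
  Σ(formed) = 4024 kJ
ΔH = Σ(broken) − Σ(formed) = 2891 − 4024 = −1133 kJ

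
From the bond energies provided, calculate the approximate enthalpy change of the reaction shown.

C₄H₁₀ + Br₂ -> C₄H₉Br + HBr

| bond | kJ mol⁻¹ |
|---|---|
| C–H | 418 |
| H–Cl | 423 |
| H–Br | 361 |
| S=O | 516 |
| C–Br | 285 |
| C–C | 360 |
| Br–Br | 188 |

Bonds broken (reactants):
  Br–Br: 1 × 188 = 188
  C–C: 3 × 360 = 1080
  C–H: 10 × 418 = 4180
  Σ(broken) = 5448 kJ
Bonds formed (products):
  C–Br: 1 × 285 = 285
  C–C: 3 × 360 = 1080
  C–H: 9 × 418 = 3762
  H–Br: 1 × 361 = 361
  Σ(formed) = 5488 kJ
ΔH = Σ(broken) − Σ(formed) = 5448 − 5488 = −40 kJ

ΔH ≈ −40 kJ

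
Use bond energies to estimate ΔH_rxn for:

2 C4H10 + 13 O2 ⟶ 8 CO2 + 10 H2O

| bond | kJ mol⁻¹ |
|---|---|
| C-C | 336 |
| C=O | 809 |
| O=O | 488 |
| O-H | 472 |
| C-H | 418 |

ΔH ≈ −5664 kJ

Bonds broken (reactants):
  C-C: 6 × 336 = 2016
  C-H: 20 × 418 = 8360
  O=O: 13 × 488 = 6344
  Σ(broken) = 16720 kJ
Bonds formed (products):
  C=O: 16 × 809 = 12944
  O-H: 20 × 472 = 9440
  Σ(formed) = 22384 kJ
ΔH = Σ(broken) − Σ(formed) = 16720 − 22384 = −5664 kJ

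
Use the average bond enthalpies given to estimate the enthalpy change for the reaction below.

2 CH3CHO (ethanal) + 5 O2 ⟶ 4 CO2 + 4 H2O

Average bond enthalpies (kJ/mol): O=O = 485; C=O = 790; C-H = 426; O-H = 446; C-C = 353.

Bonds broken (reactants):
  C-C: 2 × 353 = 706
  C-H: 8 × 426 = 3408
  C=O: 2 × 790 = 1580
  O=O: 5 × 485 = 2425
  Σ(broken) = 8119 kJ
Bonds formed (products):
  C=O: 8 × 790 = 6320
  O-H: 8 × 446 = 3568
  Σ(formed) = 9888 kJ
ΔH = Σ(broken) − Σ(formed) = 8119 − 9888 = −1769 kJ

ΔH ≈ −1769 kJ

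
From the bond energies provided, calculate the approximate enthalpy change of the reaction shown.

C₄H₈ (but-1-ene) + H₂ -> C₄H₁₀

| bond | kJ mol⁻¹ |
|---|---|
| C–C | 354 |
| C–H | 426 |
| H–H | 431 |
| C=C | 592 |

ΔH ≈ −183 kJ

Bonds broken (reactants):
  C–C: 2 × 354 = 708
  C–H: 8 × 426 = 3408
  C=C: 1 × 592 = 592
  H–H: 1 × 431 = 431
  Σ(broken) = 5139 kJ
Bonds formed (products):
  C–C: 3 × 354 = 1062
  C–H: 10 × 426 = 4260
  Σ(formed) = 5322 kJ
ΔH = Σ(broken) − Σ(formed) = 5139 − 5322 = −183 kJ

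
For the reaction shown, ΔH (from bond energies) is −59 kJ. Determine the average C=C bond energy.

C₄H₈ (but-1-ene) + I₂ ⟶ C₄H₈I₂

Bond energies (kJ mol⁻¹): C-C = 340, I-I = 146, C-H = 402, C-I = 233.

D(C=C) ≈ 601 kJ/mol

Let D be the C=C bond energy.
Σ(broken) = 2×340 + 8×402 + 1×D + 1×146 = 4042 + D
Σ(formed) = 3×340 + 8×402 + 2×233 = 4702
ΔH = Σ(broken) − Σ(formed) = (4042 + D) − (4702) = −660 + D
Setting this equal to −59 kJ gives D = 601 kJ/mol.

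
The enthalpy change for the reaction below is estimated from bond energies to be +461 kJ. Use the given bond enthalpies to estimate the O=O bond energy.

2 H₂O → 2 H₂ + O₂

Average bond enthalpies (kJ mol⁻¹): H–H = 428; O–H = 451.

Let D be the O=O bond energy.
Σ(broken) = 4×451 = 1804
Σ(formed) = 2×428 + 1×D = 856 + D
ΔH = Σ(broken) − Σ(formed) = (1804) − (856 + D) = +948 − D
Setting this equal to +461 kJ gives D = 487 kJ/mol.

D(O=O) ≈ 487 kJ/mol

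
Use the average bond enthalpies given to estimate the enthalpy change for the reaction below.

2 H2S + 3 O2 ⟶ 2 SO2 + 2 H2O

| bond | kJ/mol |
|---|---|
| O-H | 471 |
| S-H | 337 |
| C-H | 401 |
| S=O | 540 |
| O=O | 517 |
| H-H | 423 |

ΔH ≈ −1145 kJ

Bonds broken (reactants):
  O=O: 3 × 517 = 1551
  S-H: 4 × 337 = 1348
  Σ(broken) = 2899 kJ
Bonds formed (products):
  O-H: 4 × 471 = 1884
  S=O: 4 × 540 = 2160
  Σ(formed) = 4044 kJ
ΔH = Σ(broken) − Σ(formed) = 2899 − 4044 = −1145 kJ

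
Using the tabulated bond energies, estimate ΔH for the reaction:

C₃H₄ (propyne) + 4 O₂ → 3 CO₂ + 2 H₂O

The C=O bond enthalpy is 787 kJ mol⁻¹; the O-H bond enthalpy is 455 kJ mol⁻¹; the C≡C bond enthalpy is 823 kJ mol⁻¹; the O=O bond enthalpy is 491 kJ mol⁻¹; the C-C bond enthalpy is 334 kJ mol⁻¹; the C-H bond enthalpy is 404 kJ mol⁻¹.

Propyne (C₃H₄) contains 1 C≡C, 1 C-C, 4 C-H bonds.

Bonds broken (reactants):
  C≡C: 1 × 823 = 823
  C-C: 1 × 334 = 334
  C-H: 4 × 404 = 1616
  O=O: 4 × 491 = 1964
  Σ(broken) = 4737 kJ
Bonds formed (products):
  C=O: 6 × 787 = 4722
  O-H: 4 × 455 = 1820
  Σ(formed) = 6542 kJ
ΔH = Σ(broken) − Σ(formed) = 4737 − 6542 = −1805 kJ

ΔH ≈ −1805 kJ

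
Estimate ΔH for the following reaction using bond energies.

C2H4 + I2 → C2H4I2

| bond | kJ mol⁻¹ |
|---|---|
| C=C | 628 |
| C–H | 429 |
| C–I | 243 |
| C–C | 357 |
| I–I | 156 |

Bonds broken (reactants):
  C–H: 4 × 429 = 1716
  C=C: 1 × 628 = 628
  I–I: 1 × 156 = 156
  Σ(broken) = 2500 kJ
Bonds formed (products):
  C–C: 1 × 357 = 357
  C–H: 4 × 429 = 1716
  C–I: 2 × 243 = 486
  Σ(formed) = 2559 kJ
ΔH = Σ(broken) − Σ(formed) = 2500 − 2559 = −59 kJ

ΔH ≈ −59 kJ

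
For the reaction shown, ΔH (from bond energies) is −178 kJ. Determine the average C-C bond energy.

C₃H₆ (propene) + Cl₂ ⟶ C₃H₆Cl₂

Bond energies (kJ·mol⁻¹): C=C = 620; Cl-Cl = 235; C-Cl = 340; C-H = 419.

D(C-C) ≈ 353 kJ/mol

Let D be the C-C bond energy.
Σ(broken) = 1×D + 6×419 + 1×620 + 1×235 = 3369 + D
Σ(formed) = 2×D + 2×340 + 6×419 = 3194 + 2D
ΔH = Σ(broken) − Σ(formed) = (3369 + D) − (3194 + 2D) = +175 − D
Setting this equal to −178 kJ gives D = 353 kJ/mol.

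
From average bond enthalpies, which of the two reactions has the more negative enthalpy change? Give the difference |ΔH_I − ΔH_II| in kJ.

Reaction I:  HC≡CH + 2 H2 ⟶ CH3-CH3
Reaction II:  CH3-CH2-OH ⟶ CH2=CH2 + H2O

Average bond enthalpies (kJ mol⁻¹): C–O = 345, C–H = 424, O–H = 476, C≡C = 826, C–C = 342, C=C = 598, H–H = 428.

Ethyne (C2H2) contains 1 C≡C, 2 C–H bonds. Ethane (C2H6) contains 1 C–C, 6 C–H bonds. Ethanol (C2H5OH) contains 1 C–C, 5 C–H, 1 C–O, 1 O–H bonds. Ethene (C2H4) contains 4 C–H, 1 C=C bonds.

Reaction I, by 393 kJ

Reaction I:
  Bonds broken (reactants):
    C≡C: 1 × 826 = 826
    C–H: 2 × 424 = 848
    H–H: 2 × 428 = 856
    Σ(broken) = 2530 kJ
  Bonds formed (products):
    C–C: 1 × 342 = 342
    C–H: 6 × 424 = 2544
    Σ(formed) = 2886 kJ
  ΔH_I = 2530 − 2886 = −356 kJ
Reaction II:
  Bonds broken (reactants):
    C–C: 1 × 342 = 342
    C–H: 5 × 424 = 2120
    C–O: 1 × 345 = 345
    O–H: 1 × 476 = 476
    Σ(broken) = 3283 kJ
  Bonds formed (products):
    C–H: 4 × 424 = 1696
    C=C: 1 × 598 = 598
    O–H: 2 × 476 = 952
    Σ(formed) = 3246 kJ
  ΔH_II = 3283 − 3246 = +37 kJ
ΔH_I − ΔH_II = −393 kJ, so reaction I has the more negative ΔH; |ΔH_I − ΔH_II| = 393 kJ.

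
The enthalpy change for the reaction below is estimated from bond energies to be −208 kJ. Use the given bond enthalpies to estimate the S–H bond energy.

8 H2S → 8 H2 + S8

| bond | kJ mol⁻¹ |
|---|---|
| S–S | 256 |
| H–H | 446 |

Let D be the S–H bond energy.
Σ(broken) = 16×D = 16D
Σ(formed) = 8×446 + 8×256 = 5616
ΔH = Σ(broken) − Σ(formed) = (16D) − (5616) = −5616 + 16D
Setting this equal to −208 kJ gives 16D = 5408, so D = 338 kJ/mol.

D(S–H) ≈ 338 kJ/mol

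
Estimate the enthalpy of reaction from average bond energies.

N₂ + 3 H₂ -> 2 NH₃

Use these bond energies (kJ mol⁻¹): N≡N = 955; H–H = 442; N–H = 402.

ΔH ≈ −131 kJ

Bonds broken (reactants):
  H–H: 3 × 442 = 1326
  N≡N: 1 × 955 = 955
  Σ(broken) = 2281 kJ
Bonds formed (products):
  N–H: 6 × 402 = 2412
  Σ(formed) = 2412 kJ
ΔH = Σ(broken) − Σ(formed) = 2281 − 2412 = −131 kJ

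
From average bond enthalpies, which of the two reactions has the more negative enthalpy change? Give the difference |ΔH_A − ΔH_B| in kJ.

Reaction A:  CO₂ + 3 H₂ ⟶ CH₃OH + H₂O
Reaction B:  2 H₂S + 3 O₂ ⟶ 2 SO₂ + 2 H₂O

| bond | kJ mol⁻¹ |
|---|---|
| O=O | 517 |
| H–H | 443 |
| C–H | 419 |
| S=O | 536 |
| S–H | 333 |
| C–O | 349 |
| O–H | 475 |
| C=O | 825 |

Reaction A:
  Bonds broken (reactants):
    C=O: 2 × 825 = 1650
    H–H: 3 × 443 = 1329
    Σ(broken) = 2979 kJ
  Bonds formed (products):
    C–H: 3 × 419 = 1257
    C–O: 1 × 349 = 349
    O–H: 3 × 475 = 1425
    Σ(formed) = 3031 kJ
  ΔH_A = 2979 − 3031 = −52 kJ
Reaction B:
  Bonds broken (reactants):
    O=O: 3 × 517 = 1551
    S–H: 4 × 333 = 1332
    Σ(broken) = 2883 kJ
  Bonds formed (products):
    O–H: 4 × 475 = 1900
    S=O: 4 × 536 = 2144
    Σ(formed) = 4044 kJ
  ΔH_B = 2883 − 4044 = −1161 kJ
ΔH_A − ΔH_B = +1109 kJ, so reaction B has the more negative ΔH; |ΔH_A − ΔH_B| = 1109 kJ.

Reaction B, by 1109 kJ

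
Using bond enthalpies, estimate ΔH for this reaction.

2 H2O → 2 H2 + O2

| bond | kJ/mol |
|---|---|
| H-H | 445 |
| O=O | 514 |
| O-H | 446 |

Bonds broken (reactants):
  O-H: 4 × 446 = 1784
  Σ(broken) = 1784 kJ
Bonds formed (products):
  H-H: 2 × 445 = 890
  O=O: 1 × 514 = 514
  Σ(formed) = 1404 kJ
ΔH = Σ(broken) − Σ(formed) = 1784 − 1404 = +380 kJ

ΔH ≈ +380 kJ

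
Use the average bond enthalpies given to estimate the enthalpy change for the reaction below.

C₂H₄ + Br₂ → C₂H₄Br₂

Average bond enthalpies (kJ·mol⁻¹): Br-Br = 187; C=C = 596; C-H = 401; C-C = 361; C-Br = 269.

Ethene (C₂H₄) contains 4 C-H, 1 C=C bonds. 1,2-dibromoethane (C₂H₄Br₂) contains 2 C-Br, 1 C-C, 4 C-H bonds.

ΔH ≈ −116 kJ

Bonds broken (reactants):
  Br-Br: 1 × 187 = 187
  C-H: 4 × 401 = 1604
  C=C: 1 × 596 = 596
  Σ(broken) = 2387 kJ
Bonds formed (products):
  C-Br: 2 × 269 = 538
  C-C: 1 × 361 = 361
  C-H: 4 × 401 = 1604
  Σ(formed) = 2503 kJ
ΔH = Σ(broken) − Σ(formed) = 2387 − 2503 = −116 kJ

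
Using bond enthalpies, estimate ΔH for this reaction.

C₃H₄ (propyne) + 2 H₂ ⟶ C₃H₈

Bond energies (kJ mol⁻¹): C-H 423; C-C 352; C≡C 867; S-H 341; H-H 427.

ΔH ≈ −323 kJ

Bonds broken (reactants):
  C≡C: 1 × 867 = 867
  C-C: 1 × 352 = 352
  C-H: 4 × 423 = 1692
  H-H: 2 × 427 = 854
  Σ(broken) = 3765 kJ
Bonds formed (products):
  C-C: 2 × 352 = 704
  C-H: 8 × 423 = 3384
  Σ(formed) = 4088 kJ
ΔH = Σ(broken) − Σ(formed) = 3765 − 4088 = −323 kJ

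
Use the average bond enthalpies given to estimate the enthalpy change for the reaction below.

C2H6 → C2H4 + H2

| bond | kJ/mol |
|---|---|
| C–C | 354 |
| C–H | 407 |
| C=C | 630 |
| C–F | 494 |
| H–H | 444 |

Bonds broken (reactants):
  C–C: 1 × 354 = 354
  C–H: 6 × 407 = 2442
  Σ(broken) = 2796 kJ
Bonds formed (products):
  C–H: 4 × 407 = 1628
  C=C: 1 × 630 = 630
  H–H: 1 × 444 = 444
  Σ(formed) = 2702 kJ
ΔH = Σ(broken) − Σ(formed) = 2796 − 2702 = +94 kJ

ΔH ≈ +94 kJ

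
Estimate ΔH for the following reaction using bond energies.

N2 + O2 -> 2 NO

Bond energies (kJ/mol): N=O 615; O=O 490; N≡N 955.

Bonds broken (reactants):
  N≡N: 1 × 955 = 955
  O=O: 1 × 490 = 490
  Σ(broken) = 1445 kJ
Bonds formed (products):
  N=O: 2 × 615 = 1230
  Σ(formed) = 1230 kJ
ΔH = Σ(broken) − Σ(formed) = 1445 − 1230 = +215 kJ

ΔH ≈ +215 kJ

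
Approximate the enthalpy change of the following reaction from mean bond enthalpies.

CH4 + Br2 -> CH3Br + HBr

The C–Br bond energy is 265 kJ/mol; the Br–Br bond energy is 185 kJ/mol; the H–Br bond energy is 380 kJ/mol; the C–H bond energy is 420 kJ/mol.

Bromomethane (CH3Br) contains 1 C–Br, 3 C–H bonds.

Bonds broken (reactants):
  Br–Br: 1 × 185 = 185
  C–H: 4 × 420 = 1680
  Σ(broken) = 1865 kJ
Bonds formed (products):
  C–Br: 1 × 265 = 265
  C–H: 3 × 420 = 1260
  H–Br: 1 × 380 = 380
  Σ(formed) = 1905 kJ
ΔH = Σ(broken) − Σ(formed) = 1865 − 1905 = −40 kJ

ΔH ≈ −40 kJ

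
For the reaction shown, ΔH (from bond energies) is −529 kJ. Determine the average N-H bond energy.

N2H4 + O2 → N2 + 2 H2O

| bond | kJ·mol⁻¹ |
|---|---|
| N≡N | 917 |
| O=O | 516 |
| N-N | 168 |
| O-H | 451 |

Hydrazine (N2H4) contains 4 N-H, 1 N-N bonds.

D(N-H) ≈ 377 kJ/mol

Let D be the N-H bond energy.
Σ(broken) = 4×D + 1×168 + 1×516 = 684 + 4D
Σ(formed) = 1×917 + 4×451 = 2721
ΔH = Σ(broken) − Σ(formed) = (684 + 4D) − (2721) = −2037 + 4D
Setting this equal to −529 kJ gives 4D = 1508, so D = 377 kJ/mol.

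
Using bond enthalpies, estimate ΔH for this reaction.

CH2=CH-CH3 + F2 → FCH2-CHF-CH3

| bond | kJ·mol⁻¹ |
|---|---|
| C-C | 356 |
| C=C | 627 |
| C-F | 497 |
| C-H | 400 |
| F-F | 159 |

Bonds broken (reactants):
  C-C: 1 × 356 = 356
  C-H: 6 × 400 = 2400
  C=C: 1 × 627 = 627
  F-F: 1 × 159 = 159
  Σ(broken) = 3542 kJ
Bonds formed (products):
  C-C: 2 × 356 = 712
  C-F: 2 × 497 = 994
  C-H: 6 × 400 = 2400
  Σ(formed) = 4106 kJ
ΔH = Σ(broken) − Σ(formed) = 3542 − 4106 = −564 kJ

ΔH ≈ −564 kJ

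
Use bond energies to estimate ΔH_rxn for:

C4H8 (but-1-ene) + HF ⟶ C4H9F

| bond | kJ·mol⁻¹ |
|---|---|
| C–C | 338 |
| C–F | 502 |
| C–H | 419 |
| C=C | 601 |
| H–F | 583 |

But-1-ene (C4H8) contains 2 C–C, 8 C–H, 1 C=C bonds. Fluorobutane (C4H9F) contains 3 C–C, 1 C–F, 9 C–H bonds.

Bonds broken (reactants):
  C–C: 2 × 338 = 676
  C–H: 8 × 419 = 3352
  C=C: 1 × 601 = 601
  H–F: 1 × 583 = 583
  Σ(broken) = 5212 kJ
Bonds formed (products):
  C–C: 3 × 338 = 1014
  C–F: 1 × 502 = 502
  C–H: 9 × 419 = 3771
  Σ(formed) = 5287 kJ
ΔH = Σ(broken) − Σ(formed) = 5212 − 5287 = −75 kJ

ΔH ≈ −75 kJ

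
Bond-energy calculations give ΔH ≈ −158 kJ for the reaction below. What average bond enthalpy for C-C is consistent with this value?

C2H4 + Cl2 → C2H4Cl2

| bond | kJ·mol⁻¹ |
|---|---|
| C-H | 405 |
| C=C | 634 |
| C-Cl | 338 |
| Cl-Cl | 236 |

Let D be the C-C bond energy.
Σ(broken) = 4×405 + 1×634 + 1×236 = 2490
Σ(formed) = 1×D + 2×338 + 4×405 = 2296 + D
ΔH = Σ(broken) − Σ(formed) = (2490) − (2296 + D) = +194 − D
Setting this equal to −158 kJ gives D = 352 kJ/mol.

D(C-C) ≈ 352 kJ/mol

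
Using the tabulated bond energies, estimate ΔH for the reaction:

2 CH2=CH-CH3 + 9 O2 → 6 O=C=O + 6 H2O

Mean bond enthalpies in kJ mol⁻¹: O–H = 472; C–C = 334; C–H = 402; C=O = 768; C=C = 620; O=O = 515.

ΔH ≈ −3513 kJ

Bonds broken (reactants):
  C–C: 2 × 334 = 668
  C–H: 12 × 402 = 4824
  C=C: 2 × 620 = 1240
  O=O: 9 × 515 = 4635
  Σ(broken) = 11367 kJ
Bonds formed (products):
  C=O: 12 × 768 = 9216
  O–H: 12 × 472 = 5664
  Σ(formed) = 14880 kJ
ΔH = Σ(broken) − Σ(formed) = 11367 − 14880 = −3513 kJ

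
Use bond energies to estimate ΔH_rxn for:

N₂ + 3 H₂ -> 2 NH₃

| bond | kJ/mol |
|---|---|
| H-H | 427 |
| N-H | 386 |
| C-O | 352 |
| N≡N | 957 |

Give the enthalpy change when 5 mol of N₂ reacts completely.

ΔH = −390 kJ

Bonds broken (reactants):
  H-H: 3 × 427 = 1281
  N≡N: 1 × 957 = 957
  Σ(broken) = 2238 kJ
Bonds formed (products):
  N-H: 6 × 386 = 2316
  Σ(formed) = 2316 kJ
ΔH = Σ(broken) − Σ(formed) = 2238 − 2316 = −78 kJ
For 5× the reaction as written: 5 × (−78) = −390 kJ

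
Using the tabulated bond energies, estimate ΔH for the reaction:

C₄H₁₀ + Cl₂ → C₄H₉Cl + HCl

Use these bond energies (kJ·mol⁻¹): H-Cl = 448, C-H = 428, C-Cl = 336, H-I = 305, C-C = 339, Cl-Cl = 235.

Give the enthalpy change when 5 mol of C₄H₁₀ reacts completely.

ΔH = −605 kJ

Bonds broken (reactants):
  C-C: 3 × 339 = 1017
  C-H: 10 × 428 = 4280
  Cl-Cl: 1 × 235 = 235
  Σ(broken) = 5532 kJ
Bonds formed (products):
  C-C: 3 × 339 = 1017
  C-Cl: 1 × 336 = 336
  C-H: 9 × 428 = 3852
  H-Cl: 1 × 448 = 448
  Σ(formed) = 5653 kJ
ΔH = Σ(broken) − Σ(formed) = 5532 − 5653 = −121 kJ
For 5× the reaction as written: 5 × (−121) = −605 kJ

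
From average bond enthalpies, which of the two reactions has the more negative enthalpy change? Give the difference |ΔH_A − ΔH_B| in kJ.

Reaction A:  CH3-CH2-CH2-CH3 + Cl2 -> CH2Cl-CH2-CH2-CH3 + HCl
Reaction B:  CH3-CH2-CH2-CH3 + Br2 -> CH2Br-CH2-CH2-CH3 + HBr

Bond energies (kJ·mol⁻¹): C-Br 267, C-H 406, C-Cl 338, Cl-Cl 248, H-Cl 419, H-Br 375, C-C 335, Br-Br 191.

Reaction A:
  Bonds broken (reactants):
    C-C: 3 × 335 = 1005
    C-H: 10 × 406 = 4060
    Cl-Cl: 1 × 248 = 248
    Σ(broken) = 5313 kJ
  Bonds formed (products):
    C-C: 3 × 335 = 1005
    C-Cl: 1 × 338 = 338
    C-H: 9 × 406 = 3654
    H-Cl: 1 × 419 = 419
    Σ(formed) = 5416 kJ
  ΔH_A = 5313 − 5416 = −103 kJ
Reaction B:
  Bonds broken (reactants):
    Br-Br: 1 × 191 = 191
    C-C: 3 × 335 = 1005
    C-H: 10 × 406 = 4060
    Σ(broken) = 5256 kJ
  Bonds formed (products):
    C-Br: 1 × 267 = 267
    C-C: 3 × 335 = 1005
    C-H: 9 × 406 = 3654
    H-Br: 1 × 375 = 375
    Σ(formed) = 5301 kJ
  ΔH_B = 5256 − 5301 = −45 kJ
ΔH_A − ΔH_B = −58 kJ, so reaction A has the more negative ΔH; |ΔH_A − ΔH_B| = 58 kJ.

Reaction A, by 58 kJ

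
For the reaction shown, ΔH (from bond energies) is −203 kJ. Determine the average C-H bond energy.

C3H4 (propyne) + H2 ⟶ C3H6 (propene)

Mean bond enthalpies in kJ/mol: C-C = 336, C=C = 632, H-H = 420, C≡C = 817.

D(C-H) ≈ 404 kJ/mol

Let D be the C-H bond energy.
Σ(broken) = 1×817 + 1×336 + 4×D + 1×420 = 1573 + 4D
Σ(formed) = 1×336 + 6×D + 1×632 = 968 + 6D
ΔH = Σ(broken) − Σ(formed) = (1573 + 4D) − (968 + 6D) = +605 − 2D
Setting this equal to −203 kJ gives 2D = 808, so D = 404 kJ/mol.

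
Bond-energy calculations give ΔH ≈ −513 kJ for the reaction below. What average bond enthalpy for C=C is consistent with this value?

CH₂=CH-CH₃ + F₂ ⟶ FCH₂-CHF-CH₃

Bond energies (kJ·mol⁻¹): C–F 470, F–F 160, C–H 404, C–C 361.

D(C=C) ≈ 628 kJ/mol

Let D be the C=C bond energy.
Σ(broken) = 1×361 + 6×404 + 1×D + 1×160 = 2945 + D
Σ(formed) = 2×361 + 2×470 + 6×404 = 4086
ΔH = Σ(broken) − Σ(formed) = (2945 + D) − (4086) = −1141 + D
Setting this equal to −513 kJ gives D = 628 kJ/mol.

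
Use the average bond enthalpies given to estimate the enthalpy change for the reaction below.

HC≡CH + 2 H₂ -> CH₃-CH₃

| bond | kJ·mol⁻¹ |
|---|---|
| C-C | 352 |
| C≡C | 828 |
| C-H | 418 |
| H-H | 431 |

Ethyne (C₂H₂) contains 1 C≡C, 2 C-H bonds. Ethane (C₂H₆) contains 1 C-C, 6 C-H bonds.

Bonds broken (reactants):
  C≡C: 1 × 828 = 828
  C-H: 2 × 418 = 836
  H-H: 2 × 431 = 862
  Σ(broken) = 2526 kJ
Bonds formed (products):
  C-C: 1 × 352 = 352
  C-H: 6 × 418 = 2508
  Σ(formed) = 2860 kJ
ΔH = Σ(broken) − Σ(formed) = 2526 − 2860 = −334 kJ

ΔH ≈ −334 kJ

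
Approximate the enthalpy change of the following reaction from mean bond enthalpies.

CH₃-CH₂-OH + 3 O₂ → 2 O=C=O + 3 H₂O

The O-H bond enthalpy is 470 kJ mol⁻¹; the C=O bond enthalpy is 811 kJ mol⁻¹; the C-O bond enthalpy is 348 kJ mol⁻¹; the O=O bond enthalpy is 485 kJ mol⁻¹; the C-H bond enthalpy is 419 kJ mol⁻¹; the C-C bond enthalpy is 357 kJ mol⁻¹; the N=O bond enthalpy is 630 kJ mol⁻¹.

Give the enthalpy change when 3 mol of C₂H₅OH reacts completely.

Bonds broken (reactants):
  C-C: 1 × 357 = 357
  C-H: 5 × 419 = 2095
  C-O: 1 × 348 = 348
  O-H: 1 × 470 = 470
  O=O: 3 × 485 = 1455
  Σ(broken) = 4725 kJ
Bonds formed (products):
  C=O: 4 × 811 = 3244
  O-H: 6 × 470 = 2820
  Σ(formed) = 6064 kJ
ΔH = Σ(broken) − Σ(formed) = 4725 − 6064 = −1339 kJ
For 3× the reaction as written: 3 × (−1339) = −4017 kJ

ΔH = −4017 kJ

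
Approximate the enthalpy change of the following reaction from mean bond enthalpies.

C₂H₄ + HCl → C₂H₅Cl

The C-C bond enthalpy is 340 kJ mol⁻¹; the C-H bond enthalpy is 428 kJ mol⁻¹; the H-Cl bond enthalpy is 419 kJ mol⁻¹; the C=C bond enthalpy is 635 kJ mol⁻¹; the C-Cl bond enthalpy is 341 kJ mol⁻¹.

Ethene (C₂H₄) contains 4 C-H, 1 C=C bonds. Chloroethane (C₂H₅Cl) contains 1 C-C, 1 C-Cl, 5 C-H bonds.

Bonds broken (reactants):
  C-H: 4 × 428 = 1712
  C=C: 1 × 635 = 635
  H-Cl: 1 × 419 = 419
  Σ(broken) = 2766 kJ
Bonds formed (products):
  C-C: 1 × 340 = 340
  C-Cl: 1 × 341 = 341
  C-H: 5 × 428 = 2140
  Σ(formed) = 2821 kJ
ΔH = Σ(broken) − Σ(formed) = 2766 − 2821 = −55 kJ

ΔH ≈ −55 kJ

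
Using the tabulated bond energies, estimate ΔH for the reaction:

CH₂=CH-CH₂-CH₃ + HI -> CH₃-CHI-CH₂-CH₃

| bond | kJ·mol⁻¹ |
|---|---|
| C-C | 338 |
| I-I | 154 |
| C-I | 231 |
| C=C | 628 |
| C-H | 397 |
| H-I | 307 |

Bonds broken (reactants):
  C-C: 2 × 338 = 676
  C-H: 8 × 397 = 3176
  C=C: 1 × 628 = 628
  H-I: 1 × 307 = 307
  Σ(broken) = 4787 kJ
Bonds formed (products):
  C-C: 3 × 338 = 1014
  C-H: 9 × 397 = 3573
  C-I: 1 × 231 = 231
  Σ(formed) = 4818 kJ
ΔH = Σ(broken) − Σ(formed) = 4787 − 4818 = −31 kJ

ΔH ≈ −31 kJ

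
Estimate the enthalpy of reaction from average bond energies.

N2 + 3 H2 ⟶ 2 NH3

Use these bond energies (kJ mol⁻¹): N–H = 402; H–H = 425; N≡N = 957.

Bonds broken (reactants):
  H–H: 3 × 425 = 1275
  N≡N: 1 × 957 = 957
  Σ(broken) = 2232 kJ
Bonds formed (products):
  N–H: 6 × 402 = 2412
  Σ(formed) = 2412 kJ
ΔH = Σ(broken) − Σ(formed) = 2232 − 2412 = −180 kJ

ΔH ≈ −180 kJ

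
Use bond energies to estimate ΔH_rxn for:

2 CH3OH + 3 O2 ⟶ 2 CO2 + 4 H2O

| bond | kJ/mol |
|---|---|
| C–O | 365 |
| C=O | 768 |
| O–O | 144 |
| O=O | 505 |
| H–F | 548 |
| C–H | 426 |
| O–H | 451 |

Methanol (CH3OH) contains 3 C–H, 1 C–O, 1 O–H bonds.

Bonds broken (reactants):
  C–H: 6 × 426 = 2556
  C–O: 2 × 365 = 730
  O–H: 2 × 451 = 902
  O=O: 3 × 505 = 1515
  Σ(broken) = 5703 kJ
Bonds formed (products):
  C=O: 4 × 768 = 3072
  O–H: 8 × 451 = 3608
  Σ(formed) = 6680 kJ
ΔH = Σ(broken) − Σ(formed) = 5703 − 6680 = −977 kJ

ΔH ≈ −977 kJ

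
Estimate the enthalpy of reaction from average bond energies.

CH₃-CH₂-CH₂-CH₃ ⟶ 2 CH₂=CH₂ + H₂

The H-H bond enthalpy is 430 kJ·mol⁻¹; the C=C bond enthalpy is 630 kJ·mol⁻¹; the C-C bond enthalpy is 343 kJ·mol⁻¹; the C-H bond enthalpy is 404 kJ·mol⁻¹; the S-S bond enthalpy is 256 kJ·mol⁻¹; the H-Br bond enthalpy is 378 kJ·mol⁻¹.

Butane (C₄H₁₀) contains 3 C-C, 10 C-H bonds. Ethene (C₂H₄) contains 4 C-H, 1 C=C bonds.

ΔH ≈ +147 kJ

Bonds broken (reactants):
  C-C: 3 × 343 = 1029
  C-H: 10 × 404 = 4040
  Σ(broken) = 5069 kJ
Bonds formed (products):
  C-H: 8 × 404 = 3232
  C=C: 2 × 630 = 1260
  H-H: 1 × 430 = 430
  Σ(formed) = 4922 kJ
ΔH = Σ(broken) − Σ(formed) = 5069 − 4922 = +147 kJ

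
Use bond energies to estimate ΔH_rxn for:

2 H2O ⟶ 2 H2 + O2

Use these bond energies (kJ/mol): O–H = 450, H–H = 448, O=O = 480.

Bonds broken (reactants):
  O–H: 4 × 450 = 1800
  Σ(broken) = 1800 kJ
Bonds formed (products):
  H–H: 2 × 448 = 896
  O=O: 1 × 480 = 480
  Σ(formed) = 1376 kJ
ΔH = Σ(broken) − Σ(formed) = 1800 − 1376 = +424 kJ

ΔH ≈ +424 kJ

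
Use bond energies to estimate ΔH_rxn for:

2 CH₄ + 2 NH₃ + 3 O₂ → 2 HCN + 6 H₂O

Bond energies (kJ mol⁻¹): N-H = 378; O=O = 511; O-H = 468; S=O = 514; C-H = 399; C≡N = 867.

Bonds broken (reactants):
  C-H: 8 × 399 = 3192
  N-H: 6 × 378 = 2268
  O=O: 3 × 511 = 1533
  Σ(broken) = 6993 kJ
Bonds formed (products):
  C≡N: 2 × 867 = 1734
  C-H: 2 × 399 = 798
  O-H: 12 × 468 = 5616
  Σ(formed) = 8148 kJ
ΔH = Σ(broken) − Σ(formed) = 6993 − 8148 = −1155 kJ

ΔH ≈ −1155 kJ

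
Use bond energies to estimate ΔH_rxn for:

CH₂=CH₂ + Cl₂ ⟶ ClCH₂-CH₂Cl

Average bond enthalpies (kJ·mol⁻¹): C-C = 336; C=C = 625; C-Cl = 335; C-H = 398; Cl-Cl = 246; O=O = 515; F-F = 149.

Bonds broken (reactants):
  C-H: 4 × 398 = 1592
  C=C: 1 × 625 = 625
  Cl-Cl: 1 × 246 = 246
  Σ(broken) = 2463 kJ
Bonds formed (products):
  C-C: 1 × 336 = 336
  C-Cl: 2 × 335 = 670
  C-H: 4 × 398 = 1592
  Σ(formed) = 2598 kJ
ΔH = Σ(broken) − Σ(formed) = 2463 − 2598 = −135 kJ

ΔH ≈ −135 kJ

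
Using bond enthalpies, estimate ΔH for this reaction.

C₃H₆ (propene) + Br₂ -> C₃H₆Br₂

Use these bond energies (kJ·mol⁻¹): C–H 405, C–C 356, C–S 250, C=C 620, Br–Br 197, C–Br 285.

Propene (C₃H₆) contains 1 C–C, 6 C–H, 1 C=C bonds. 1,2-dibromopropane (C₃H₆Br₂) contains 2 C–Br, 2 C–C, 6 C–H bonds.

Bonds broken (reactants):
  Br–Br: 1 × 197 = 197
  C–C: 1 × 356 = 356
  C–H: 6 × 405 = 2430
  C=C: 1 × 620 = 620
  Σ(broken) = 3603 kJ
Bonds formed (products):
  C–Br: 2 × 285 = 570
  C–C: 2 × 356 = 712
  C–H: 6 × 405 = 2430
  Σ(formed) = 3712 kJ
ΔH = Σ(broken) − Σ(formed) = 3603 − 3712 = −109 kJ

ΔH ≈ −109 kJ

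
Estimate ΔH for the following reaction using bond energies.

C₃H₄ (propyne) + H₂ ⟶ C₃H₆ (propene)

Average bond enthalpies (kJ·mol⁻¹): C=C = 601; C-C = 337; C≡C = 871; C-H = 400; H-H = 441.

ΔH ≈ −89 kJ

Bonds broken (reactants):
  C≡C: 1 × 871 = 871
  C-C: 1 × 337 = 337
  C-H: 4 × 400 = 1600
  H-H: 1 × 441 = 441
  Σ(broken) = 3249 kJ
Bonds formed (products):
  C-C: 1 × 337 = 337
  C-H: 6 × 400 = 2400
  C=C: 1 × 601 = 601
  Σ(formed) = 3338 kJ
ΔH = Σ(broken) − Σ(formed) = 3249 − 3338 = −89 kJ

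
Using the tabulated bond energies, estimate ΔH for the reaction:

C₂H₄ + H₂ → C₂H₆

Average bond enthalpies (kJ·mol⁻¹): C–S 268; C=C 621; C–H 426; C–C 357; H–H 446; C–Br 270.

ΔH ≈ −142 kJ

Bonds broken (reactants):
  C–H: 4 × 426 = 1704
  C=C: 1 × 621 = 621
  H–H: 1 × 446 = 446
  Σ(broken) = 2771 kJ
Bonds formed (products):
  C–C: 1 × 357 = 357
  C–H: 6 × 426 = 2556
  Σ(formed) = 2913 kJ
ΔH = Σ(broken) − Σ(formed) = 2771 − 2913 = −142 kJ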